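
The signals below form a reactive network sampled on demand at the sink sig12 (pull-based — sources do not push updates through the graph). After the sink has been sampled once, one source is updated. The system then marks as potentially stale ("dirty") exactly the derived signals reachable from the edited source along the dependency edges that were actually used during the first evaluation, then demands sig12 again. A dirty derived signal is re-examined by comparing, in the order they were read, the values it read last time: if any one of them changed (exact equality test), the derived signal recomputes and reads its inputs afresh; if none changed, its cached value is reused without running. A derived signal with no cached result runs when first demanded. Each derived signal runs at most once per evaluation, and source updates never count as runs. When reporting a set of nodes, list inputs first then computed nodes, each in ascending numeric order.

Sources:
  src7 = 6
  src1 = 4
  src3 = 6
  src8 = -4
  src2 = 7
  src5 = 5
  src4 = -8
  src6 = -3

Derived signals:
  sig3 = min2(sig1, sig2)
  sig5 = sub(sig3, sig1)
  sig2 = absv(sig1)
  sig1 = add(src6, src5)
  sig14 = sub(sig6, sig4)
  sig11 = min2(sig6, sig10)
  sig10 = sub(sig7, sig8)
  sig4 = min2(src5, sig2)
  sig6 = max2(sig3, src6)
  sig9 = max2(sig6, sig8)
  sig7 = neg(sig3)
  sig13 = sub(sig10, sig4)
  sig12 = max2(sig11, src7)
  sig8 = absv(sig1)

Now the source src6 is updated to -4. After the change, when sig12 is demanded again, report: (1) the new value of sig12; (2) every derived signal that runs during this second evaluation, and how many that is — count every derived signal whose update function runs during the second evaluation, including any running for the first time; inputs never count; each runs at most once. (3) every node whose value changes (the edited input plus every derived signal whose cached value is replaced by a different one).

sig12 now evaluates to 6.
Run set: sig1, sig2, sig3, sig6, sig7, sig8, sig10, sig11, sig12 (9 run).
Changed values: src6, sig1, sig2, sig3, sig6, sig7, sig8, sig10, sig11.

Initial pass — values computed on the first demand:
  sig1 = add(-3, 5) = 2
  sig2 = absv(2) = 2
  sig3 = min2(2, 2) = 2
  sig6 = max2(2, -3) = 2
  sig7 = neg(2) = -2
  sig8 = absv(2) = 2
  sig10 = sub(-2, 2) = -4
  sig11 = min2(2, -4) = -4
  sig12 = max2(-4, 6) = 6

Second demand — change propagation:
  sig1: re-runs because src6 -3->-4; new result 1.
  sig2: re-runs because sig1 2->1; new result 1.
  sig3: re-runs because sig1 2->1; sig2 2->1; new result 1.
  sig6: re-runs because sig3 2->1; src6 -3->-4; new result 1.
  sig7: re-runs because sig3 2->1; new result -1.
  sig8: re-runs because sig1 2->1; new result 1.
  sig10: re-runs because sig7 -2->-1; sig8 2->1; new result -2.
  sig11: re-runs because sig6 2->1; sig10 -4->-2; new result -2.
  sig12: re-runs because sig11 -4->-2; new result 6 (unchanged).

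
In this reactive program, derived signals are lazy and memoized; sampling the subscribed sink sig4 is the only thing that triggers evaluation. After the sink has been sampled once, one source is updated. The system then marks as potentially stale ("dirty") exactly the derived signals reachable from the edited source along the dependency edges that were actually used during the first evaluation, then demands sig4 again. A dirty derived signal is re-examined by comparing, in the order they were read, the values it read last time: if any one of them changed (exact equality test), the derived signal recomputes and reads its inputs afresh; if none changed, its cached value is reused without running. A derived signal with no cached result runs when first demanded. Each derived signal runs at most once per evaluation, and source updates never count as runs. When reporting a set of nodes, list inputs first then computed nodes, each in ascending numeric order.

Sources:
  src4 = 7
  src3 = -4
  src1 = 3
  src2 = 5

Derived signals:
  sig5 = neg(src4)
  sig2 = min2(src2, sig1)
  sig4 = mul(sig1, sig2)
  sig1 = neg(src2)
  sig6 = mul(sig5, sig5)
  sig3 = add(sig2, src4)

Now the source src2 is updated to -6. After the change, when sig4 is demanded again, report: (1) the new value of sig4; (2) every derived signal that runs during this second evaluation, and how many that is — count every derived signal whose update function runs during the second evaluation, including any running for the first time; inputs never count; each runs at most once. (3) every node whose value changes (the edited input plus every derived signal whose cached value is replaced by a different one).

Demanding sig4 again yields -36.
3 derived signals run: sig1, sig2, sig4.
The nodes whose values change: src2, sig1, sig2, sig4.

First demand of the output computes:
  sig1 = neg(5) = -5
  sig2 = min2(5, -5) = -5
  sig4 = mul(-5, -5) = 25

After the edit, cleaning proceeds:
  sig1: a read changed (src2 5->-6) — executes, giving 6.
  sig2: a read changed (src2 5->-6; sig1 -5->6) — executes, giving -6.
  sig4: a read changed (sig1 -5->6; sig2 -5->-6) — executes, giving -36.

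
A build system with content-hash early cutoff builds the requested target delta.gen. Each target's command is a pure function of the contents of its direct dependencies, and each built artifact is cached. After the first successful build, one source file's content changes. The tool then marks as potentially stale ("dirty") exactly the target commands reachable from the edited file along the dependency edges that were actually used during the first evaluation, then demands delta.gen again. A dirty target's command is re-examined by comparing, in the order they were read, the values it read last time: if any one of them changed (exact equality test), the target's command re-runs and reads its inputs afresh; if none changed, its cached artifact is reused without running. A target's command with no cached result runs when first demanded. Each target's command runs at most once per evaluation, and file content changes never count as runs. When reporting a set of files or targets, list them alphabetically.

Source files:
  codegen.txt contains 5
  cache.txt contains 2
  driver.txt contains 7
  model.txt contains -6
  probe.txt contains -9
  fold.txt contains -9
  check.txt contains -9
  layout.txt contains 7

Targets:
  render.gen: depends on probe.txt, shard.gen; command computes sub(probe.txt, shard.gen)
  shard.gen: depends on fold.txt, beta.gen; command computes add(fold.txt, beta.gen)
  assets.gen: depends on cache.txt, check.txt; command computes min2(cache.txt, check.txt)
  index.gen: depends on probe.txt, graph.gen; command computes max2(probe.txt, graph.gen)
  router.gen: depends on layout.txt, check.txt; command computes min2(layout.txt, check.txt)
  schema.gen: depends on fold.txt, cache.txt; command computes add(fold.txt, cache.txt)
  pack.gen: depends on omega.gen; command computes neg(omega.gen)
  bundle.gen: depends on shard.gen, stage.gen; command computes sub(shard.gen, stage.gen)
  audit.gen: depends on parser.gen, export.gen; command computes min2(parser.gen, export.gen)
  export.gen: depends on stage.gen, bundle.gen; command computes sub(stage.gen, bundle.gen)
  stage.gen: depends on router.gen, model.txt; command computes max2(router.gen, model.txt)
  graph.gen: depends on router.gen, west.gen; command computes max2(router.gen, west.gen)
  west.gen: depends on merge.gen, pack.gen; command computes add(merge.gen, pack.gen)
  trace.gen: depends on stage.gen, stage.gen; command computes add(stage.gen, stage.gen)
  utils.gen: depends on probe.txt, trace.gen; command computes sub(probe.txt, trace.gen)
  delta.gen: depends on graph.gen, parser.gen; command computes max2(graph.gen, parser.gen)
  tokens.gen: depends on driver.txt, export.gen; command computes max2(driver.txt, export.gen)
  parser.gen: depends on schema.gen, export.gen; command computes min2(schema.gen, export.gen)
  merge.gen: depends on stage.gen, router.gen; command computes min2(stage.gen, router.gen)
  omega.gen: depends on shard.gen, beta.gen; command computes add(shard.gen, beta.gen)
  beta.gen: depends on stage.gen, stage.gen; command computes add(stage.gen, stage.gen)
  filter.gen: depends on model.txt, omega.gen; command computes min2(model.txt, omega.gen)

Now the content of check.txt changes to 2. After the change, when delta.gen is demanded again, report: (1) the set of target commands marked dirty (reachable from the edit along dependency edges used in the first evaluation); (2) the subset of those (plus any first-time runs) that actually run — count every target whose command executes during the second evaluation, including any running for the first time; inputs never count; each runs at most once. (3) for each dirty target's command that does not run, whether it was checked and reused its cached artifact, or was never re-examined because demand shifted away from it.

First evaluation (everything demanded from the output):
  router.gen = min2(7, -9) = -9
  schema.gen = add(-9, 2) = -7
  stage.gen = max2(-9, -6) = -6
  beta.gen = add(-6, -6) = -12
  merge.gen = min2(-6, -9) = -9
  shard.gen = add(-9, -12) = -21
  bundle.gen = sub(-21, -6) = -15
  export.gen = sub(-6, -15) = 9
  omega.gen = add(-21, -12) = -33
  pack.gen = neg(-33) = 33
  parser.gen = min2(-7, 9) = -7
  west.gen = add(-9, 33) = 24
  graph.gen = max2(-9, 24) = 24
  delta.gen = max2(24, -7) = 24

Propagation after the edit:
  router.gen: runs — check.txt -9->2; result 2.
  stage.gen: runs — router.gen -9->2; result 2.
  beta.gen: runs — stage.gen -6->2; stage.gen -6->2; result 4.
  merge.gen: runs — stage.gen -6->2; router.gen -9->2; result 2.
  shard.gen: runs — beta.gen -12->4; result -5.
  bundle.gen: runs — shard.gen -21->-5; stage.gen -6->2; result -7.
  export.gen: runs — stage.gen -6->2; bundle.gen -15->-7; result 9 (same value as before).
  omega.gen: runs — shard.gen -21->-5; beta.gen -12->4; result -1.
  pack.gen: runs — omega.gen -33->-1; result 1.
  parser.gen: checked — values it read are unchanged (schema.gen unchanged, export.gen unchanged); reused cached -7 without running.
  west.gen: runs — merge.gen -9->2; pack.gen 33->1; result 3.
  graph.gen: runs — router.gen -9->2; west.gen 24->3; result 3.
  delta.gen: runs — graph.gen 24->3; result 3.

Key observation: the cutoff stops propagation at parser.gen — its inputs' values are unchanged, so it reuses its cache.

Marked dirty: beta.gen, bundle.gen, delta.gen, export.gen, graph.gen, merge.gen, omega.gen, pack.gen, parser.gen, router.gen, shard.gen, stage.gen, west.gen.
Target commands that run: beta.gen, bundle.gen, delta.gen, export.gen, graph.gen, merge.gen, omega.gen, pack.gen, router.gen, shard.gen, stage.gen, west.gen — 12 in total.
Checked but reused from cache: parser.gen.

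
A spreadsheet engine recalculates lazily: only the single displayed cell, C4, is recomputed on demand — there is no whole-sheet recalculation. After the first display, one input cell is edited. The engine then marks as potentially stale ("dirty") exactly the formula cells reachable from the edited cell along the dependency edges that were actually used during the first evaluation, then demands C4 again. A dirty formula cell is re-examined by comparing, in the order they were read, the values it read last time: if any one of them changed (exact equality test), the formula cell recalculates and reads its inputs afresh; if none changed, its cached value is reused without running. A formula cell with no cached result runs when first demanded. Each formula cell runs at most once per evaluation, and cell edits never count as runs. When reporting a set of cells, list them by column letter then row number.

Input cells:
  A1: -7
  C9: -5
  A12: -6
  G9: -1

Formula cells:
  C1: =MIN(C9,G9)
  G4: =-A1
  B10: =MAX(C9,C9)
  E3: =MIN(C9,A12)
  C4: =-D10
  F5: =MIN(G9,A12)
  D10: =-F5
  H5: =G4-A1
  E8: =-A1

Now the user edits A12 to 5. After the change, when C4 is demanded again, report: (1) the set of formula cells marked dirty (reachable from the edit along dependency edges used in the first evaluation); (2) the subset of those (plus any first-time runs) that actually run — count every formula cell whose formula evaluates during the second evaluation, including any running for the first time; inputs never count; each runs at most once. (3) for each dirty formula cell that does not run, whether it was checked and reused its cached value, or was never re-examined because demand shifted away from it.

First evaluation (everything demanded from the output):
  F5 = MIN(-1, -6) = -6
  D10 = -(-6) = 6
  C4 = -(6) = -6

Propagation after the edit:
  F5: runs — A12 -6->5; result -1.
  D10: runs — F5 -6->-1; result 1.
  C4: runs — D10 6->1; result -1.

Marked dirty: C4, D10, F5.
Formula cells that run: C4, D10, F5 — 3 in total.
Every dirty formula cell ran.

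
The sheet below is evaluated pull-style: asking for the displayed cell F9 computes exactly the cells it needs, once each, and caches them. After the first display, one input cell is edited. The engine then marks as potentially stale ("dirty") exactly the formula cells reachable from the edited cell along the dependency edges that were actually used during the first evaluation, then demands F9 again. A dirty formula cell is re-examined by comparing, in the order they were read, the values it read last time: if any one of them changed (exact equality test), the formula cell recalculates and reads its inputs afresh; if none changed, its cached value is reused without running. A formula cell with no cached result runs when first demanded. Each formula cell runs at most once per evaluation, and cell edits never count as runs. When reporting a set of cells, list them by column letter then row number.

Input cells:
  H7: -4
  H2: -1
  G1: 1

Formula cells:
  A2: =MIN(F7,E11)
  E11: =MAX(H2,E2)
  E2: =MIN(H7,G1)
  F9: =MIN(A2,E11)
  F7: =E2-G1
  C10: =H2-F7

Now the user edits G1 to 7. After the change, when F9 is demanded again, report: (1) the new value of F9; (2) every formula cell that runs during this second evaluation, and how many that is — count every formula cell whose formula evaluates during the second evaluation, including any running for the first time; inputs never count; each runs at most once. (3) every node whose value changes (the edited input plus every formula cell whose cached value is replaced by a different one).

Demanding F9 again yields -11.
4 formula cells run: A2, E2, F7, F9.
The nodes whose values change: A2, F7, F9, G1.
Note where the cutoff bites: E11 is checked, finds nothing changed, and keeps its cache.

First demand of the output computes:
  E2 = MIN(-4, 1) = -4
  E11 = MAX(-1, -4) = -1
  F7 = -4 - 1 = -5
  A2 = MIN(-5, -1) = -5
  F9 = MIN(-5, -1) = -5

After the edit, cleaning proceeds:
  E2: a read changed (G1 1->7) — executes, giving -4 — identical to its old value.
  E11: dirty, but its reads are unchanged (H2 unchanged, E2 unchanged); cached -1 stands.
  F7: a read changed (G1 1->7) — executes, giving -11.
  A2: a read changed (F7 -5->-11) — executes, giving -11.
  F9: a read changed (A2 -5->-11) — executes, giving -11.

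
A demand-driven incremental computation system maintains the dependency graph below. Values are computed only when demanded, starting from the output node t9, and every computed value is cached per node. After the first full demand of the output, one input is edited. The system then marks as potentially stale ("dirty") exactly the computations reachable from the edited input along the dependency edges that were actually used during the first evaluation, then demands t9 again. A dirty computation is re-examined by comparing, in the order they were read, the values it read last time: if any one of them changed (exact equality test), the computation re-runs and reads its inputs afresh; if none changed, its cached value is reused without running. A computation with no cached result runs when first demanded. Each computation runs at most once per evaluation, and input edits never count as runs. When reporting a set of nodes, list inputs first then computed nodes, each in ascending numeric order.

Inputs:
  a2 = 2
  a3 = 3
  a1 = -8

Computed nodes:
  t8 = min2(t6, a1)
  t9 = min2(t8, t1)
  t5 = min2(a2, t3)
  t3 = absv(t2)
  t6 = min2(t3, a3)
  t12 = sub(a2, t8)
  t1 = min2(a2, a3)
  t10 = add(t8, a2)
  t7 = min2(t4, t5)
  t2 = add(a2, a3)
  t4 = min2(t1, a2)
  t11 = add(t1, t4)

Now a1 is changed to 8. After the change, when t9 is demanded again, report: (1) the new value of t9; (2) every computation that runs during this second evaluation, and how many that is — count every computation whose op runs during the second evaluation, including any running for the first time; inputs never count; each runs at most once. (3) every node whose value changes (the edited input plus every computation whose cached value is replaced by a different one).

First evaluation (everything demanded from the output):
  t1 = min2(2, 3) = 2
  t2 = add(2, 3) = 5
  t3 = absv(5) = 5
  t6 = min2(5, 3) = 3
  t8 = min2(3, -8) = -8
  t9 = min2(-8, 2) = -8

Propagation after the edit:
  t8: runs — a1 -8->8; result 3.
  t9: runs — t8 -8->3; result 2.

New value of t9: 2.
Computations that run: t8, t9 — 2 in total.
Values that change: a1, t8, t9.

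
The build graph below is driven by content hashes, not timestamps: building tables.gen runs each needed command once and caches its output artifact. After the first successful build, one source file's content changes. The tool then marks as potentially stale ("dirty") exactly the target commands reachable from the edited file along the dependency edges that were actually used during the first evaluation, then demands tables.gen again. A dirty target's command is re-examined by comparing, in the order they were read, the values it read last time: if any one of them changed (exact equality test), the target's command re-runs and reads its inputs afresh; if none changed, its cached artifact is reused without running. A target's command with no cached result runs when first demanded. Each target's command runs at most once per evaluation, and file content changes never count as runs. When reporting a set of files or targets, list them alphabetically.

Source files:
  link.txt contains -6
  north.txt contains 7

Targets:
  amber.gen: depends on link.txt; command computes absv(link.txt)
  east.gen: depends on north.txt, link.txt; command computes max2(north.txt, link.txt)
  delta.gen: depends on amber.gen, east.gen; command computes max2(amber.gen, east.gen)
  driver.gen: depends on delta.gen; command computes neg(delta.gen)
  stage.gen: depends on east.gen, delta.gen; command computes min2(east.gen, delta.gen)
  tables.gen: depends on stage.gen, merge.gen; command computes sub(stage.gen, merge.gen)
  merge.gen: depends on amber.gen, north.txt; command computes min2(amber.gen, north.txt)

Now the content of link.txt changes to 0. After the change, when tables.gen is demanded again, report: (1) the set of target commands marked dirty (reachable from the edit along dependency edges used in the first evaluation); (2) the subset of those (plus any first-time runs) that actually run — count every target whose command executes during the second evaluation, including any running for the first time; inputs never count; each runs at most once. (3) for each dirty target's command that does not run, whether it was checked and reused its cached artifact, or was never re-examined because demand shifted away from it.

Dirty set: amber.gen, delta.gen, east.gen, merge.gen, stage.gen, tables.gen.
Run set: amber.gen, delta.gen, east.gen, merge.gen, tables.gen (5 run).
Re-examined without running (cache reused): stage.gen.
The important point: at stage.gen every value read last time is unchanged, so the dirty flag clears without a run.

Initial pass — values computed on the first demand:
  amber.gen = absv(-6) = 6
  east.gen = max2(7, -6) = 7
  delta.gen = max2(6, 7) = 7
  merge.gen = min2(6, 7) = 6
  stage.gen = min2(7, 7) = 7
  tables.gen = sub(7, 6) = 1

Second demand — change propagation:
  amber.gen: re-runs because link.txt -6->0; new result 0.
  east.gen: re-runs because link.txt -6->0; new result 7 (unchanged).
  delta.gen: re-runs because amber.gen 6->0; new result 7 (unchanged).
  merge.gen: re-runs because amber.gen 6->0; new result 0.
  stage.gen: re-examined; everything it read last time is the same (east.gen unchanged, delta.gen unchanged) — cache 7 kept, no run.
  tables.gen: re-runs because merge.gen 6->0; new result 7.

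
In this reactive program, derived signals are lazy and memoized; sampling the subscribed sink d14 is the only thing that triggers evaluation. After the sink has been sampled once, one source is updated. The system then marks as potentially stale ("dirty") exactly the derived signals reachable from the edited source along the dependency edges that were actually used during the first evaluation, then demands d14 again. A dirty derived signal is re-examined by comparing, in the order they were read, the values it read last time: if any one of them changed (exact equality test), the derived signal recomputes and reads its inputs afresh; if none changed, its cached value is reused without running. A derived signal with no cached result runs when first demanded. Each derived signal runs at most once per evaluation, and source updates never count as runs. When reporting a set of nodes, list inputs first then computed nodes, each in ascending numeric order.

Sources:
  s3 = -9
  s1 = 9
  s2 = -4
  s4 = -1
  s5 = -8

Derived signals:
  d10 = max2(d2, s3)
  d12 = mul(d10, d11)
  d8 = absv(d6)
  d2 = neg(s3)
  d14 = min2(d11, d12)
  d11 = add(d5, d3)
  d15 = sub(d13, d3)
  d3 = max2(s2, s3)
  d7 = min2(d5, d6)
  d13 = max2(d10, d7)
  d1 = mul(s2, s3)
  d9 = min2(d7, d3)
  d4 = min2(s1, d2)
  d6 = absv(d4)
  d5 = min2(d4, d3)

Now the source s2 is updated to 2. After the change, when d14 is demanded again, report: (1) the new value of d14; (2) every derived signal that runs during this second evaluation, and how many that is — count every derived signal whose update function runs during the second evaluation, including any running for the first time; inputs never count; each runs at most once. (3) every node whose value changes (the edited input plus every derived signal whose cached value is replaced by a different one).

First demand of the output computes:
  d2 = neg(-9) = 9
  d3 = max2(-4, -9) = -4
  d4 = min2(9, 9) = 9
  d5 = min2(9, -4) = -4
  d10 = max2(9, -9) = 9
  d11 = add(-4, -4) = -8
  d12 = mul(9, -8) = -72
  d14 = min2(-8, -72) = -72

After the edit, cleaning proceeds:
  d3: a read changed (s2 -4->2) — executes, giving 2.
  d5: a read changed (d3 -4->2) — executes, giving 2.
  d11: a read changed (d5 -4->2; d3 -4->2) — executes, giving 4.
  d12: a read changed (d11 -8->4) — executes, giving 36.
  d14: a read changed (d11 -8->4; d12 -72->36) — executes, giving 4.

Demanding d14 again yields 4.
5 derived signals run: d3, d5, d11, d12, d14.
The nodes whose values change: s2, d3, d5, d11, d12, d14.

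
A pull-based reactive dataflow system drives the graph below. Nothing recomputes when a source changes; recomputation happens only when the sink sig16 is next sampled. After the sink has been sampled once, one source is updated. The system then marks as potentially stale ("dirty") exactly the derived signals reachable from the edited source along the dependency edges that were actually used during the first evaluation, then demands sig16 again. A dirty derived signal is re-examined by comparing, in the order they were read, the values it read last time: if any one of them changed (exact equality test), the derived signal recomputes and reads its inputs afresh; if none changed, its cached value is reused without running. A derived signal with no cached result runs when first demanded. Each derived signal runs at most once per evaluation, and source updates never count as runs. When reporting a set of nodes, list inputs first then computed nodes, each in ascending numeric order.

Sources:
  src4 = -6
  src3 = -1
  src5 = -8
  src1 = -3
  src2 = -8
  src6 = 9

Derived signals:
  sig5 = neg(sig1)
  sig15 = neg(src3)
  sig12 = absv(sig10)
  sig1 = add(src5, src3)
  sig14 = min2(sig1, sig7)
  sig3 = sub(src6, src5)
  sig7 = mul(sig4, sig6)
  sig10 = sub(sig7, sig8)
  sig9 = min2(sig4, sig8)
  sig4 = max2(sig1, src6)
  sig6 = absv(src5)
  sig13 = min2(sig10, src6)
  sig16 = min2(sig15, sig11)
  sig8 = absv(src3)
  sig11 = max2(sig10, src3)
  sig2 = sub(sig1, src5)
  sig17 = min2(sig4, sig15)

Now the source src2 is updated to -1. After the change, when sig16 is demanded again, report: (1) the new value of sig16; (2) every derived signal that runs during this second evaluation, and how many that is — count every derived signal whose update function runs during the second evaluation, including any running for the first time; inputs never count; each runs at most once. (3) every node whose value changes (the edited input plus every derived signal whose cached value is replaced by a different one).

First evaluation (everything demanded from the output):
  sig1 = add(-8, -1) = -9
  sig4 = max2(-9, 9) = 9
  sig6 = absv(-8) = 8
  sig7 = mul(9, 8) = 72
  sig8 = absv(-1) = 1
  sig10 = sub(72, 1) = 71
  sig11 = max2(71, -1) = 71
  sig15 = neg(-1) = 1
  sig16 = min2(1, 71) = 1

Propagation after the edit:
  src2 feeds no computation that the output demands — nothing is marked dirty and nothing runs.

Key observation: src2 is never demanded by the output, so the edit triggers no recomputation at all.

New value of sig16: 1.
Derived signals that run: none — 0 in total.
Values that change: src2.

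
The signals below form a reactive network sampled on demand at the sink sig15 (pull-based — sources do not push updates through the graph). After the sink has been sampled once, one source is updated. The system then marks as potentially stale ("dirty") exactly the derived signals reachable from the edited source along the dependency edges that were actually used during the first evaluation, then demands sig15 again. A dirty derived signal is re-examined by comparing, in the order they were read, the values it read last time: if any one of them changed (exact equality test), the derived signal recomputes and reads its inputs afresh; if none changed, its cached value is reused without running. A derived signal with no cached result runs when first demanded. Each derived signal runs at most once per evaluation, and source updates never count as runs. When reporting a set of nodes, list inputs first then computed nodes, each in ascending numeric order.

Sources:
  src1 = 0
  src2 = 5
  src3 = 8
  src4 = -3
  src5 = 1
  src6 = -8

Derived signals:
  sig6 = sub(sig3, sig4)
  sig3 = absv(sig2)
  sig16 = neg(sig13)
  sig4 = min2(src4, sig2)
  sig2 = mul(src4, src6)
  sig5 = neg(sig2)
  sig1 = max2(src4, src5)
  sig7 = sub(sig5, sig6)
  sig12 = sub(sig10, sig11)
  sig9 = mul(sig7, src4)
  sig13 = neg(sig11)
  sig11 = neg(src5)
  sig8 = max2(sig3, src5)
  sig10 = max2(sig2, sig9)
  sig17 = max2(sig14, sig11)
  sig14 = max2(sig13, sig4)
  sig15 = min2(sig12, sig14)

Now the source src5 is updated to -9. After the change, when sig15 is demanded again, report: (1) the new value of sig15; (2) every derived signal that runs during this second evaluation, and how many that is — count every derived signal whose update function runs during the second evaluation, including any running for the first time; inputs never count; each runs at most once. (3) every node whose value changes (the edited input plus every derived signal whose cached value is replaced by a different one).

sig15 now evaluates to -3.
Run set: sig11, sig12, sig13, sig14, sig15 (5 run).
Changed values: src5, sig11, sig12, sig13, sig14, sig15.

Initial pass — values computed on the first demand:
  sig2 = mul(-3, -8) = 24
  sig3 = absv(24) = 24
  sig4 = min2(-3, 24) = -3
  sig5 = neg(24) = -24
  sig6 = sub(24, -3) = 27
  sig7 = sub(-24, 27) = -51
  sig9 = mul(-51, -3) = 153
  sig10 = max2(24, 153) = 153
  sig11 = neg(1) = -1
  sig12 = sub(153, -1) = 154
  sig13 = neg(-1) = 1
  sig14 = max2(1, -3) = 1
  sig15 = min2(154, 1) = 1

Second demand — change propagation:
  sig11: re-runs because src5 1->-9; new result 9.
  sig12: re-runs because sig11 -1->9; new result 144.
  sig13: re-runs because sig11 -1->9; new result -9.
  sig14: re-runs because sig13 1->-9; new result -3.
  sig15: re-runs because sig12 154->144; sig14 1->-3; new result -3.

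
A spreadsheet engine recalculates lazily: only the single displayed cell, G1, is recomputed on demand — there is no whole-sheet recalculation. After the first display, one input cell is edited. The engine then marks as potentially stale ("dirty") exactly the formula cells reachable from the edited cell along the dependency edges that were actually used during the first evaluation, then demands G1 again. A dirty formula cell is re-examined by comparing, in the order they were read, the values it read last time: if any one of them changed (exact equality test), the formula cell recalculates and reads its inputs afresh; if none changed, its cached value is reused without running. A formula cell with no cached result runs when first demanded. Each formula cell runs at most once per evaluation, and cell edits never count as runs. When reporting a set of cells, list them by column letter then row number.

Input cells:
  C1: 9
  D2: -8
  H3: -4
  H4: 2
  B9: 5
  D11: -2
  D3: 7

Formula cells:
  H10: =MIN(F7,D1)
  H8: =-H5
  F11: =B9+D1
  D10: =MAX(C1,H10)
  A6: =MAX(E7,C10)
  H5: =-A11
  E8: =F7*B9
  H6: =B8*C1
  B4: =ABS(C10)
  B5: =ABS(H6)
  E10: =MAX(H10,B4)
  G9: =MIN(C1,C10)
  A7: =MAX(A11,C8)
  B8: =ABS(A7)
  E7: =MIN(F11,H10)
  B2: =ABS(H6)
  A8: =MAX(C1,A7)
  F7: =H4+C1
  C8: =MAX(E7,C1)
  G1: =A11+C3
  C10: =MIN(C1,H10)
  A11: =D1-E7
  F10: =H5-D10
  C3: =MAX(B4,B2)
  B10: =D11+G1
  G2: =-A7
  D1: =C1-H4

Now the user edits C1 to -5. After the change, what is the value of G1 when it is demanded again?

New value of G1: 7.

First evaluation (everything demanded from the output):
  D1 = 9 - 2 = 7
  F7 = 2 + 9 = 11
  F11 = 5 + 7 = 12
  H10 = MIN(11, 7) = 7
  C10 = MIN(9, 7) = 7
  B4 = ABS(7) = 7
  E7 = MIN(12, 7) = 7
  A11 = 7 - 7 = 0
  C8 = MAX(7, 9) = 9
  A7 = MAX(0, 9) = 9
  B8 = ABS(9) = 9
  H6 = 9 * 9 = 81
  B2 = ABS(81) = 81
  C3 = MAX(7, 81) = 81
  G1 = 0 + 81 = 81

Propagation after the edit:
  D1: runs — C1 9->-5; result -7.
  F7: runs — C1 9->-5; result -3.
  F11: runs — D1 7->-7; result -2.
  H10: runs — F7 11->-3; D1 7->-7; result -7.
  C10: runs — C1 9->-5; H10 7->-7; result -7.
  B4: runs — C10 7->-7; result 7 (same value as before).
  E7: runs — F11 12->-2; H10 7->-7; result -7.
  A11: runs — D1 7->-7; E7 7->-7; result 0 (same value as before).
  C8: runs — E7 7->-7; C1 9->-5; result -5.
  A7: runs — C8 9->-5; result 0.
  B8: runs — A7 9->0; result 0.
  H6: runs — B8 9->0; C1 9->-5; result 0.
  B2: runs — H6 81->0; result 0.
  C3: runs — B2 81->0; result 7.
  G1: runs — C3 81->7; result 7.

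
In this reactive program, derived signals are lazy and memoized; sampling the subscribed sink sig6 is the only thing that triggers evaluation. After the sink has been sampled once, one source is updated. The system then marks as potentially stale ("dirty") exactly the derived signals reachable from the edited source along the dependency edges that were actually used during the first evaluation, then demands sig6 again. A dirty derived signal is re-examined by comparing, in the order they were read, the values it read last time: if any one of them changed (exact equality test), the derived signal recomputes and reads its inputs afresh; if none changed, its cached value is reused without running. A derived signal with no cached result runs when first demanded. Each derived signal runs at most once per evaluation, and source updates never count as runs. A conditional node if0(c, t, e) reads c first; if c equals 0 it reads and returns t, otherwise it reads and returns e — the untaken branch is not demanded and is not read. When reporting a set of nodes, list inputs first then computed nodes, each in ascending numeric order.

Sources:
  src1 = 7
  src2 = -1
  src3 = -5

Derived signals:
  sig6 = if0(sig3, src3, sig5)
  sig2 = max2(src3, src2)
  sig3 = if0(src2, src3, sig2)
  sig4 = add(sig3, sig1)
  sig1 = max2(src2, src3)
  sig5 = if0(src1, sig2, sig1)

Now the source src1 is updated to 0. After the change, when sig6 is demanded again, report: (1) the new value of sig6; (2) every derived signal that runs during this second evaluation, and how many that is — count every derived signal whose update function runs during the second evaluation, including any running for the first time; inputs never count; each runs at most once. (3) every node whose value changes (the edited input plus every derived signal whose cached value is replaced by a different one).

Demanding sig6 again yields -1.
1 derived signals run: sig5.
The nodes whose values change: src1.
Note the absorption at sig5: it re-runs yet its value is the same, leaving the output's value untouched.

First demand of the output computes:
  sig1 = max2(-1, -5) = -1
  sig2 = max2(-5, -1) = -1
  sig3 = if0(src2=-1 -> else branch sig2) = -1
  sig5 = if0(src1=7 -> else branch sig1) = -1
  sig6 = if0(sig3=-1 -> else branch sig5) = -1

After the edit, cleaning proceeds:
  sig5: a read changed (src1 7->0) — executes, giving -1 — identical to its old value.
  sig6: dirty, but its reads are unchanged (sig3 unchanged, sig5 unchanged); cached -1 stands.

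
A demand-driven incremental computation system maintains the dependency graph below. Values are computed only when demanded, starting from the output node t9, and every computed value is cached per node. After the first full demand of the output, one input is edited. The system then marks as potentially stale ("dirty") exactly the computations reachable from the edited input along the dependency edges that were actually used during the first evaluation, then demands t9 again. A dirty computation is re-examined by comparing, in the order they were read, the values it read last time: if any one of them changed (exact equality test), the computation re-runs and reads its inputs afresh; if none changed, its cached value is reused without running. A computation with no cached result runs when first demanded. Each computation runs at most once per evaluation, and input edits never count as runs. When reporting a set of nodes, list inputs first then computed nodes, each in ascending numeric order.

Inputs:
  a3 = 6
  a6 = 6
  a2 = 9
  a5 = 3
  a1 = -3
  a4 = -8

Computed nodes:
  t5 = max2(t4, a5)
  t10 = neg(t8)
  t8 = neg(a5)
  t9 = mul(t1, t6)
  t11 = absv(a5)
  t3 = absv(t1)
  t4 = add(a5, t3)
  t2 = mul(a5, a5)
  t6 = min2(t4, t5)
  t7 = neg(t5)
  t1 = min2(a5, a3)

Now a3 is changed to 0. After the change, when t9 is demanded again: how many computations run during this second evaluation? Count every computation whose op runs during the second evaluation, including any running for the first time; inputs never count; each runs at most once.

Computations that run: t1, t3, t4, t5, t6, t9 — 6 in total.

First evaluation (everything demanded from the output):
  t1 = min2(3, 6) = 3
  t3 = absv(3) = 3
  t4 = add(3, 3) = 6
  t5 = max2(6, 3) = 6
  t6 = min2(6, 6) = 6
  t9 = mul(3, 6) = 18

Propagation after the edit:
  t1: runs — a3 6->0; result 0.
  t3: runs — t1 3->0; result 0.
  t4: runs — t3 3->0; result 3.
  t5: runs — t4 6->3; result 3.
  t6: runs — t4 6->3; t5 6->3; result 3.
  t9: runs — t1 3->0; t6 6->3; result 0.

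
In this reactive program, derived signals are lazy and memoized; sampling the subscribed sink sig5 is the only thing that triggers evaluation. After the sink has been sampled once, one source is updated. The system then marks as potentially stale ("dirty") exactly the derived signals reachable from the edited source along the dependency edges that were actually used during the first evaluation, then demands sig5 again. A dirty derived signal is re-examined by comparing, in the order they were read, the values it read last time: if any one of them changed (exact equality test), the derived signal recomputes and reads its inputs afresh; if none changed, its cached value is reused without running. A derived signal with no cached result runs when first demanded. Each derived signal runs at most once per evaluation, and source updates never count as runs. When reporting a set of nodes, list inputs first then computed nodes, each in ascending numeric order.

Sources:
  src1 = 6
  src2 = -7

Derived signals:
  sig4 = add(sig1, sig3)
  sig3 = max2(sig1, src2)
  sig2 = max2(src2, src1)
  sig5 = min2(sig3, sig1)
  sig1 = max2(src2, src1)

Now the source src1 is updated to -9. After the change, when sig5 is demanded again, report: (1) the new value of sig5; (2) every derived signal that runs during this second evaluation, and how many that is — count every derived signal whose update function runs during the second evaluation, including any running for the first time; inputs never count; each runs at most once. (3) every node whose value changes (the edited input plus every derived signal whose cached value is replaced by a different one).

Demanding sig5 again yields -7.
3 derived signals run: sig1, sig3, sig5.
The nodes whose values change: src1, sig1, sig3, sig5.

First demand of the output computes:
  sig1 = max2(-7, 6) = 6
  sig3 = max2(6, -7) = 6
  sig5 = min2(6, 6) = 6

After the edit, cleaning proceeds:
  sig1: a read changed (src1 6->-9) — executes, giving -7.
  sig3: a read changed (sig1 6->-7) — executes, giving -7.
  sig5: a read changed (sig3 6->-7; sig1 6->-7) — executes, giving -7.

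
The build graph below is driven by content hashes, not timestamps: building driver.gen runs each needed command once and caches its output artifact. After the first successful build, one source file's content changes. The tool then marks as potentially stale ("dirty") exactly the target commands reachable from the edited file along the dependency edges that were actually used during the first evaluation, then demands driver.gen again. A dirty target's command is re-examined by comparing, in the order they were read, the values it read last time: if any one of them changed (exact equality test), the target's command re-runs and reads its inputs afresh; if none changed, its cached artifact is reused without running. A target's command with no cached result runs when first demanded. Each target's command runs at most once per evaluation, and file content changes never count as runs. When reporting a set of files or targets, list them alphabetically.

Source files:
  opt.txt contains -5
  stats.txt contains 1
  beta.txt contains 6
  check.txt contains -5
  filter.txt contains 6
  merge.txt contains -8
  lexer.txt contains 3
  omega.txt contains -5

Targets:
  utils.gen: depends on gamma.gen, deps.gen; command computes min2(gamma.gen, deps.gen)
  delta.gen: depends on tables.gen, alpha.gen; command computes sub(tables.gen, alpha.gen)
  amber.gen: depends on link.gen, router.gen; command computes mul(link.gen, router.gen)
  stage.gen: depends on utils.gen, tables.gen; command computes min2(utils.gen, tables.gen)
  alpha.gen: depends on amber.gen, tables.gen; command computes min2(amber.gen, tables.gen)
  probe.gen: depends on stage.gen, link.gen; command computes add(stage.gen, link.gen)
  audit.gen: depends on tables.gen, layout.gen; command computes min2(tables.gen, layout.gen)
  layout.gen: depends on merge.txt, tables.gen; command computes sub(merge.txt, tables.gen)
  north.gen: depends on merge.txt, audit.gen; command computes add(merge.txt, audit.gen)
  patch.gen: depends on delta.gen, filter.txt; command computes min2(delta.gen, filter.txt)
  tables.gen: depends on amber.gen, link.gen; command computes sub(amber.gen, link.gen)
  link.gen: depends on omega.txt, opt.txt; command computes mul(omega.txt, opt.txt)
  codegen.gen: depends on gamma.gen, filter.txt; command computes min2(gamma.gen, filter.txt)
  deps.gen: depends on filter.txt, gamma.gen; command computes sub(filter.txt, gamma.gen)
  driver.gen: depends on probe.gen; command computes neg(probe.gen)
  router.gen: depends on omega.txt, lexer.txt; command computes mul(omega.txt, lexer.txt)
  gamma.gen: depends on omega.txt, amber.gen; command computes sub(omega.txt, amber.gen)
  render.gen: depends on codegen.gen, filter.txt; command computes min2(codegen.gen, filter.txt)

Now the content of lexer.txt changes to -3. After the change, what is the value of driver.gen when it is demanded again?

Initial pass — values computed on the first demand:
  link.gen = mul(-5, -5) = 25
  router.gen = mul(-5, 3) = -15
  amber.gen = mul(25, -15) = -375
  gamma.gen = sub(-5, -375) = 370
  deps.gen = sub(6, 370) = -364
  tables.gen = sub(-375, 25) = -400
  utils.gen = min2(370, -364) = -364
  stage.gen = min2(-364, -400) = -400
  probe.gen = add(-400, 25) = -375
  driver.gen = neg(-375) = 375

Second demand — change propagation:
  router.gen: re-runs because lexer.txt 3->-3; new result 15.
  amber.gen: re-runs because router.gen -15->15; new result 375.
  gamma.gen: re-runs because amber.gen -375->375; new result -380.
  deps.gen: re-runs because gamma.gen 370->-380; new result 386.
  tables.gen: re-runs because amber.gen -375->375; new result 350.
  utils.gen: re-runs because gamma.gen 370->-380; deps.gen -364->386; new result -380.
  stage.gen: re-runs because utils.gen -364->-380; tables.gen -400->350; new result -380.
  probe.gen: re-runs because stage.gen -400->-380; new result -355.
  driver.gen: re-runs because probe.gen -375->-355; new result 355.

driver.gen now evaluates to 355.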